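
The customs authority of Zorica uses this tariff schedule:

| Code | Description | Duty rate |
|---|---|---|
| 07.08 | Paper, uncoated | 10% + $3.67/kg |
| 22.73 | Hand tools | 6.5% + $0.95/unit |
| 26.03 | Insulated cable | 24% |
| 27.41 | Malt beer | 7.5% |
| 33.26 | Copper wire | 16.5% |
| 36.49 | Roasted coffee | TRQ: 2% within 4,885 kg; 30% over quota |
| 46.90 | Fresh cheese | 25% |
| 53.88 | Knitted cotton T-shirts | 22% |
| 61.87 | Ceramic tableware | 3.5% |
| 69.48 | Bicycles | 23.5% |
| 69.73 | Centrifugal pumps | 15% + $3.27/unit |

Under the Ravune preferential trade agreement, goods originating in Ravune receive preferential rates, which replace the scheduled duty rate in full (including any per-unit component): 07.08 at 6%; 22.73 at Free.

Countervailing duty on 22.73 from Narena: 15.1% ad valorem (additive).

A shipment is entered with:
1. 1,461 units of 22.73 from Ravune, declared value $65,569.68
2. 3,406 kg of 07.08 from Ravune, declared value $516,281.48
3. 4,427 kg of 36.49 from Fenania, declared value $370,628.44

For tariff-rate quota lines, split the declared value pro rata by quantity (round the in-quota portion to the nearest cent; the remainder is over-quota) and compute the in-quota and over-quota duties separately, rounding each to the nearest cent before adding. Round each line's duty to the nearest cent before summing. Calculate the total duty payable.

$38,389.46

Line 1 (22.73, Ravune, 1,461 units, $65,569.68):
Base rate for 22.73 is 6.5% + $0.95/unit.
Origin Ravune qualifies under the Zorica–Ravune agreement and 22.73 is covered: preferential rate Free applies instead.
The additional-duty order on 22.73 targets Narena, not Ravune; it does not apply.
Duty = $65,569.68 × 0% = $0.00.
Line 2 (07.08, Ravune, 3,406 kg, $516,281.48):
Base rate for 07.08 is 10% + $3.67/kg.
Origin Ravune qualifies under the Zorica–Ravune agreement and 07.08 is covered: preferential rate 6% applies instead.
Duty = $516,281.48 × 6% = $30,976.89.
Line 3 (36.49, Fenania, 4,427 kg, $370,628.44):
Code 36.49 is under a tariff-rate quota (threshold 4,885 kg). Quantity 4,427 kg is within the quota, so the in-quota rate 2% applies to the full value.
Duty = $370,628.44 × 2% = $7,412.57.
Total = $0.00 + $30,976.89 + $7,412.57 = $38,389.46.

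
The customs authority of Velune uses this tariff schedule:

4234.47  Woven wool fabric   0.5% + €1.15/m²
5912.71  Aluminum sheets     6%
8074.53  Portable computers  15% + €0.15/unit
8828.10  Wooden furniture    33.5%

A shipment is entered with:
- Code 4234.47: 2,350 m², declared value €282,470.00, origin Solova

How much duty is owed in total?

€4,114.85

Line 1 (4234.47, Solova, 2,350 m², €282,470.00):
Base rate for 4234.47 is 0.5% + €1.15/m².
Duty = €282,470.00 × 0.5% + 2,350 × €1.15 = €4,114.85.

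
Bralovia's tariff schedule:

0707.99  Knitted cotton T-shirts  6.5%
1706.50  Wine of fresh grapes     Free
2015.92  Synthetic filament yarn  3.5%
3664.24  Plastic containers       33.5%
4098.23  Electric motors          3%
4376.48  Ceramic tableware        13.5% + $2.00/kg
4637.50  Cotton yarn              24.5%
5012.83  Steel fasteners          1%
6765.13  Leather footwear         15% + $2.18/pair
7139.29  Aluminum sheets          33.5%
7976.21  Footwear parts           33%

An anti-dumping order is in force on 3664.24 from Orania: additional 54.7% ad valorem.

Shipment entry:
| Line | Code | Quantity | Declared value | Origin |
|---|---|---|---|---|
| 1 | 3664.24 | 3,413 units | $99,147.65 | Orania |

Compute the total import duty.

$87,448.23

Line 1 (3664.24, Orania, 3,413 units, $99,147.65):
Base rate for 3664.24 is 33.5%.
Additional duty on 3664.24 from Orania: +54.7%. Applied ad valorem rate: 33.5% + 54.7% = 88.2%.
Duty = $99,147.65 × 88.2% = $87,448.23.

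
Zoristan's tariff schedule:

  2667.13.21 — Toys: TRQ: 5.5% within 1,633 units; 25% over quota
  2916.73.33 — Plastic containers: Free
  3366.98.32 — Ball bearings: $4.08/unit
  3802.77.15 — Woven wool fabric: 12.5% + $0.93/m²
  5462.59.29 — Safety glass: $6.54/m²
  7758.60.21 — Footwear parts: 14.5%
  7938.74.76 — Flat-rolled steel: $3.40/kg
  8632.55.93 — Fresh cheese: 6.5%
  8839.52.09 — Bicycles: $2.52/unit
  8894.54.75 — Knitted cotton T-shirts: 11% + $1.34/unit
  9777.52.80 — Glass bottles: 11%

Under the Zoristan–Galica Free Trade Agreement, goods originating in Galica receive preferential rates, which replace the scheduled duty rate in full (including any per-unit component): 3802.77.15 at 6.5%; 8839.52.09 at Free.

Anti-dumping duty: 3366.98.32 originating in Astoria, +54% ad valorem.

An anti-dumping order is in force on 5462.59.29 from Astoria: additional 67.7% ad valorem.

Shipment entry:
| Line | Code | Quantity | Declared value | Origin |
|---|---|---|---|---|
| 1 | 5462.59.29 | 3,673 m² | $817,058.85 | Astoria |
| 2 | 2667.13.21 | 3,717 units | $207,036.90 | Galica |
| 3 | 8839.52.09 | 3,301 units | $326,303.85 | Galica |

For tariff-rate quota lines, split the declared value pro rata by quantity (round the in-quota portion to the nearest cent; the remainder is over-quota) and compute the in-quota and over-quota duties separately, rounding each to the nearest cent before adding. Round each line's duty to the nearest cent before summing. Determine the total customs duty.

Line 1 (5462.59.29, Astoria, 3,673 m², $817,058.85):
Base rate for 5462.59.29 is $6.54/m².
Additional duty on 5462.59.29 from Astoria: +67.7% ad valorem. Applied ad valorem rate = 67.7%.
Duty = $817,058.85 × 67.7% + 3,673 × $6.54 = $577,170.26.
Line 2 (2667.13.21, Galica, 3,717 units, $207,036.90):
Code 2667.13.21 is under a tariff-rate quota (threshold 1,633 units). In-quota: 1,633 units at 5.5%; over-quota: 2,084 units at 25%.
Pro-rata value split: in-quota = $207,036.90 × 1,633/3,717 = $90,958.10; over-quota = $207,036.90 − $90,958.10 = $116,078.80.
In-quota duty = $90,958.10 × 5.5% = $5,002.70. Over-quota duty = $116,078.80 × 25% = $29,019.70.
Line duty = $5,002.70 + $29,019.70 = $34,022.40.
Line 3 (8839.52.09, Galica, 3,301 units, $326,303.85):
Base rate for 8839.52.09 is $2.52/unit.
Origin Galica qualifies under the Zoristan–Galica agreement and 8839.52.09 is covered: preferential rate Free applies instead.
Duty = $326,303.85 × 0% = $0.00.
Total = $577,170.26 + $34,022.40 + $0.00 = $611,192.66.

$611,192.66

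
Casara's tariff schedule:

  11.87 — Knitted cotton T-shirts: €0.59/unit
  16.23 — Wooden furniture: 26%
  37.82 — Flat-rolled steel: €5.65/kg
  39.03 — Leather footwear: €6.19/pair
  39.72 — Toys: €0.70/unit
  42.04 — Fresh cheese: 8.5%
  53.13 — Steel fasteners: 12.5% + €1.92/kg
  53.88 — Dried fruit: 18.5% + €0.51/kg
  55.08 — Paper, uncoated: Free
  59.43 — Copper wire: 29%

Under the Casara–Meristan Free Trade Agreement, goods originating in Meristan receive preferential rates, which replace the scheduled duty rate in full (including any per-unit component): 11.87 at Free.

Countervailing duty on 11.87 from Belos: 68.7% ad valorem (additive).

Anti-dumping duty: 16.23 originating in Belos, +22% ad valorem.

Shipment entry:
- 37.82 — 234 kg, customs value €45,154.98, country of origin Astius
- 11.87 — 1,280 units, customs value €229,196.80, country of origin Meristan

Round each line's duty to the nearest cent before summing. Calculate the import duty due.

Line 1 (37.82, Astius, 234 kg, €45,154.98):
Base rate for 37.82 is €5.65/kg.
Duty = 234 × €5.65 = €1,322.10.
Line 2 (11.87, Meristan, 1,280 units, €229,196.80):
Base rate for 11.87 is €0.59/unit.
Origin Meristan qualifies under the Casara–Meristan agreement and 11.87 is covered: preferential rate Free applies instead.
The additional-duty order on 11.87 targets Belos, not Meristan; it does not apply.
Duty = €229,196.80 × 0% = €0.00.
Total = €1,322.10 + €0.00 = €1,322.10.

€1,322.10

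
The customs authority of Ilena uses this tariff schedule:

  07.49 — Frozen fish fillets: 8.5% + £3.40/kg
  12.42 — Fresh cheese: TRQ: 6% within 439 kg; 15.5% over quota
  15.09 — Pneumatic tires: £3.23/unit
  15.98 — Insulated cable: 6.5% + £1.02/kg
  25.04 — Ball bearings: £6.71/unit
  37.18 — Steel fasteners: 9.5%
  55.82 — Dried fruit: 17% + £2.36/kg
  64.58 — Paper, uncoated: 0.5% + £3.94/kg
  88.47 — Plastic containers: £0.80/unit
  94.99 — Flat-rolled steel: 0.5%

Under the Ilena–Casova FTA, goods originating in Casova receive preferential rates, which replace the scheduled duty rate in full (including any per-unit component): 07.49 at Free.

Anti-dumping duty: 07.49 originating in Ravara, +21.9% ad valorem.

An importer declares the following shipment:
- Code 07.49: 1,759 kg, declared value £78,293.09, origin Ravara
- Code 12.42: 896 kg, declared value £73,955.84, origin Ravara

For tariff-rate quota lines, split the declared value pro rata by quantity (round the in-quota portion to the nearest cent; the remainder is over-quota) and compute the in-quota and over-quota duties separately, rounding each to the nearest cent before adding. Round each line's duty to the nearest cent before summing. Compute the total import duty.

£37,802.52

Line 1 (07.49, Ravara, 1,759 kg, £78,293.09):
Base rate for 07.49 is 8.5% + £3.40/kg.
07.49 has an FTA preferential rate, but origin Ravara is not Casova; base rate stands.
Additional duty on 07.49 from Ravara: +21.9%. Applied ad valorem rate: 8.5% + 21.9% = 30.4%.
Duty = £78,293.09 × 30.4% + 1,759 × £3.40 = £29,781.70.
Line 2 (12.42, Ravara, 896 kg, £73,955.84):
Code 12.42 is under a tariff-rate quota (threshold 439 kg). In-quota: 439 kg at 6%; over-quota: 457 kg at 15.5%.
Pro-rata value split: in-quota = £73,955.84 × 439/896 = £36,235.06; over-quota = £73,955.84 − £36,235.06 = £37,720.78.
In-quota duty = £36,235.06 × 6% = £2,174.10. Over-quota duty = £37,720.78 × 15.5% = £5,846.72.
Line duty = £2,174.10 + £5,846.72 = £8,020.82.
Total = £29,781.70 + £8,020.82 = £37,802.52.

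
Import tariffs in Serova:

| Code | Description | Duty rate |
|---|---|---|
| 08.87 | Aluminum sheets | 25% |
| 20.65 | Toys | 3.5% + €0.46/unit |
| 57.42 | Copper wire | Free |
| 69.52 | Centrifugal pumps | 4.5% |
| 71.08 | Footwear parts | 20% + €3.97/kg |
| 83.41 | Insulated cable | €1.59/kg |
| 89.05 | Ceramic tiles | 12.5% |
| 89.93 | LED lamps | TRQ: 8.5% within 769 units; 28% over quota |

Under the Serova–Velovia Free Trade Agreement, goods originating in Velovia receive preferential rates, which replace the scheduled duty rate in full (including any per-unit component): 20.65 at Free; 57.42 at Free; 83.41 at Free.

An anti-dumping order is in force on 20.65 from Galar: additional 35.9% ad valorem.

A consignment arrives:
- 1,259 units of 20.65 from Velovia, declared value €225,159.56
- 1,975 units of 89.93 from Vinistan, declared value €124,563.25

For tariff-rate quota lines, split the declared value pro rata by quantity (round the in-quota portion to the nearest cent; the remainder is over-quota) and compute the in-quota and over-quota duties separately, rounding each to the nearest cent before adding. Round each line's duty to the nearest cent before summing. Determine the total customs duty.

€25,420.05

Line 1 (20.65, Velovia, 1,259 units, €225,159.56):
Base rate for 20.65 is 3.5% + €0.46/unit.
Origin Velovia qualifies under the Serova–Velovia agreement and 20.65 is covered: preferential rate Free applies instead.
The additional-duty order on 20.65 targets Galar, not Velovia; it does not apply.
Duty = €225,159.56 × 0% = €0.00.
Line 2 (89.93, Vinistan, 1,975 units, €124,563.25):
Code 89.93 is under a tariff-rate quota (threshold 769 units). In-quota: 769 units at 8.5%; over-quota: 1,206 units at 28%.
Pro-rata value split: in-quota = €124,563.25 × 769/1,975 = €48,500.83; over-quota = €124,563.25 − €48,500.83 = €76,062.42.
In-quota duty = €48,500.83 × 8.5% = €4,122.57. Over-quota duty = €76,062.42 × 28% = €21,297.48.
Line duty = €4,122.57 + €21,297.48 = €25,420.05.
Total = €0.00 + €25,420.05 = €25,420.05.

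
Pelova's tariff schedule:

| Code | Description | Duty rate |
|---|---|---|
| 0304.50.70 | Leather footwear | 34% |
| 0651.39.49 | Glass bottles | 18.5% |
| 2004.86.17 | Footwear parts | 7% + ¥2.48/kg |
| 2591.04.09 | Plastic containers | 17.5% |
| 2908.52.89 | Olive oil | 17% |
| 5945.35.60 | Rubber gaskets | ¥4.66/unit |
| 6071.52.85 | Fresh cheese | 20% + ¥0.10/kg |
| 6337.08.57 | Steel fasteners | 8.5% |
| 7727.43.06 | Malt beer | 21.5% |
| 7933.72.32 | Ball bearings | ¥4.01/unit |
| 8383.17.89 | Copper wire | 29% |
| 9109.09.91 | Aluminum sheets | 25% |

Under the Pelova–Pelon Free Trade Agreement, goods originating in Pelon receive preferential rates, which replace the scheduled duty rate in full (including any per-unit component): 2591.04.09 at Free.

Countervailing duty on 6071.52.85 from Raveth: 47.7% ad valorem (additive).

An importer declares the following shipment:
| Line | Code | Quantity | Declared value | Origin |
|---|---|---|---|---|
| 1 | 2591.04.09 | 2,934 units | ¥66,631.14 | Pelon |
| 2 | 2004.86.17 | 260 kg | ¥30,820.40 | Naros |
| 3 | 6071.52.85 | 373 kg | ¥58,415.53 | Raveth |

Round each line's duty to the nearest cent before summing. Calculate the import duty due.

Line 1 (2591.04.09, Pelon, 2,934 units, ¥66,631.14):
Base rate for 2591.04.09 is 17.5%.
Origin Pelon qualifies under the Pelova–Pelon agreement and 2591.04.09 is covered: preferential rate Free applies instead.
Duty = ¥66,631.14 × 0% = ¥0.00.
Line 2 (2004.86.17, Naros, 260 kg, ¥30,820.40):
Base rate for 2004.86.17 is 7% + ¥2.48/kg.
Duty = ¥30,820.40 × 7% + 260 × ¥2.48 = ¥2,802.23.
Line 3 (6071.52.85, Raveth, 373 kg, ¥58,415.53):
Base rate for 6071.52.85 is 20% + ¥0.10/kg.
Additional duty on 6071.52.85 from Raveth: +47.7%. Applied ad valorem rate: 20% + 47.7% = 67.7%.
Duty = ¥58,415.53 × 67.7% + 373 × ¥0.10 = ¥39,584.61.
Total = ¥0.00 + ¥2,802.23 + ¥39,584.61 = ¥42,386.84.

¥42,386.84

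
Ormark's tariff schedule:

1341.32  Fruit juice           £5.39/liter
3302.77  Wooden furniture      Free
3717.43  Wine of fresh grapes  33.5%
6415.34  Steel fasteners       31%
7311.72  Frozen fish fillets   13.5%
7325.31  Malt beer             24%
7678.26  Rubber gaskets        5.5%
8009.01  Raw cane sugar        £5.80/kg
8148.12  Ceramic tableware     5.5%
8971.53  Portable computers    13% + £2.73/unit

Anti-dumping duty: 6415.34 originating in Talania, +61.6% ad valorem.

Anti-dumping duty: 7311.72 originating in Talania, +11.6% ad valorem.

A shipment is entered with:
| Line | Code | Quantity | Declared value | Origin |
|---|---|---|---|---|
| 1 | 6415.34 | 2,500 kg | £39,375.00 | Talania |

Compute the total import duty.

£36,461.25

Line 1 (6415.34, Talania, 2,500 kg, £39,375.00):
Base rate for 6415.34 is 31%.
Additional duty on 6415.34 from Talania: +61.6%. Applied ad valorem rate: 31% + 61.6% = 92.6%.
Duty = £39,375.00 × 92.6% = £36,461.25.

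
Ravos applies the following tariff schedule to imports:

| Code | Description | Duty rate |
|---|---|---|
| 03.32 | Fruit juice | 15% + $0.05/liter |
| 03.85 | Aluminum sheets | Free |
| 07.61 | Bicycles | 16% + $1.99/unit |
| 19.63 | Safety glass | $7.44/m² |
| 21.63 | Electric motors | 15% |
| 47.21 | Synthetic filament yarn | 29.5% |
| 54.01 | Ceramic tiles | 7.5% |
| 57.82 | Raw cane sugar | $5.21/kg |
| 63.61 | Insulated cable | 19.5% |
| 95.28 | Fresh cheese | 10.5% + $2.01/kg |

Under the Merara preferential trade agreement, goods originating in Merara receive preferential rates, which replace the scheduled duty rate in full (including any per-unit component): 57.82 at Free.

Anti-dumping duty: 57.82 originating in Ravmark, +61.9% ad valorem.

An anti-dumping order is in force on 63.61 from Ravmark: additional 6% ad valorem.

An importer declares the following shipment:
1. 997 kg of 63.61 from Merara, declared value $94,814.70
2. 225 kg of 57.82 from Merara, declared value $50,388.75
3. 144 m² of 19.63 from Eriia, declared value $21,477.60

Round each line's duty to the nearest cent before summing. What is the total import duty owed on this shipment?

$19,560.23

Line 1 (63.61, Merara, 997 kg, $94,814.70):
Base rate for 63.61 is 19.5%.
Origin Merara is the FTA partner but 63.61 is not on the preference list; base rate stands.
The additional-duty order on 63.61 targets Ravmark, not Merara; it does not apply.
Duty = $94,814.70 × 19.5% = $18,488.87.
Line 2 (57.82, Merara, 225 kg, $50,388.75):
Base rate for 57.82 is $5.21/kg.
Origin Merara qualifies under the Ravos–Merara agreement and 57.82 is covered: preferential rate Free applies instead.
The additional-duty order on 57.82 targets Ravmark, not Merara; it does not apply.
Duty = $50,388.75 × 0% = $0.00.
Line 3 (19.63, Eriia, 144 m², $21,477.60):
Base rate for 19.63 is $7.44/m².
Duty = 144 × $7.44 = $1,071.36.
Total = $18,488.87 + $0.00 + $1,071.36 = $19,560.23.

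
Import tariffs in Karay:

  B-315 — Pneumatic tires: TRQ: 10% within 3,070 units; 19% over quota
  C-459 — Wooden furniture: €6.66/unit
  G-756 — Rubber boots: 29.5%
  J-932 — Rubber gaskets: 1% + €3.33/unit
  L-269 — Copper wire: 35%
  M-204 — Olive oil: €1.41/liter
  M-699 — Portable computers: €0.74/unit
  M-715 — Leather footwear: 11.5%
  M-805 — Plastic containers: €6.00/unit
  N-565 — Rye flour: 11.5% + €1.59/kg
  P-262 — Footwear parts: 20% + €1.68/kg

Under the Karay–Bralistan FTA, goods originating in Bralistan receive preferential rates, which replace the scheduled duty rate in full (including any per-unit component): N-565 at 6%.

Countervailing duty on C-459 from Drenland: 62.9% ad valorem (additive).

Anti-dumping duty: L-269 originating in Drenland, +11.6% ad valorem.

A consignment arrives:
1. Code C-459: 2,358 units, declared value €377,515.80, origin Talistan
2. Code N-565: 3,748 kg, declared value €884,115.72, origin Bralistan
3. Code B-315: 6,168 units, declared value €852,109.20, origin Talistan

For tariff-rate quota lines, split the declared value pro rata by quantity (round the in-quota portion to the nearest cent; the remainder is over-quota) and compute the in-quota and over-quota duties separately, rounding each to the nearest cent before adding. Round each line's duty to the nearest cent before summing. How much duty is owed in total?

€192,481.12

Line 1 (C-459, Talistan, 2,358 units, €377,515.80):
Base rate for C-459 is €6.66/unit.
The additional-duty order on C-459 targets Drenland, not Talistan; it does not apply.
Duty = 2,358 × €6.66 = €15,704.28.
Line 2 (N-565, Bralistan, 3,748 kg, €884,115.72):
Base rate for N-565 is 11.5% + €1.59/kg.
Origin Bralistan qualifies under the Karay–Bralistan agreement and N-565 is covered: preferential rate 6% applies instead.
Duty = €884,115.72 × 6% = €53,046.94.
Line 3 (B-315, Talistan, 6,168 units, €852,109.20):
Code B-315 is under a tariff-rate quota (threshold 3,070 units). In-quota: 3,070 units at 10%; over-quota: 3,098 units at 19%.
Pro-rata value split: in-quota = €852,109.20 × 3,070/6,168 = €424,120.50; over-quota = €852,109.20 − €424,120.50 = €427,988.70.
In-quota duty = €424,120.50 × 10% = €42,412.05. Over-quota duty = €427,988.70 × 19% = €81,317.85.
Line duty = €42,412.05 + €81,317.85 = €123,729.90.
Total = €15,704.28 + €53,046.94 + €123,729.90 = €192,481.12.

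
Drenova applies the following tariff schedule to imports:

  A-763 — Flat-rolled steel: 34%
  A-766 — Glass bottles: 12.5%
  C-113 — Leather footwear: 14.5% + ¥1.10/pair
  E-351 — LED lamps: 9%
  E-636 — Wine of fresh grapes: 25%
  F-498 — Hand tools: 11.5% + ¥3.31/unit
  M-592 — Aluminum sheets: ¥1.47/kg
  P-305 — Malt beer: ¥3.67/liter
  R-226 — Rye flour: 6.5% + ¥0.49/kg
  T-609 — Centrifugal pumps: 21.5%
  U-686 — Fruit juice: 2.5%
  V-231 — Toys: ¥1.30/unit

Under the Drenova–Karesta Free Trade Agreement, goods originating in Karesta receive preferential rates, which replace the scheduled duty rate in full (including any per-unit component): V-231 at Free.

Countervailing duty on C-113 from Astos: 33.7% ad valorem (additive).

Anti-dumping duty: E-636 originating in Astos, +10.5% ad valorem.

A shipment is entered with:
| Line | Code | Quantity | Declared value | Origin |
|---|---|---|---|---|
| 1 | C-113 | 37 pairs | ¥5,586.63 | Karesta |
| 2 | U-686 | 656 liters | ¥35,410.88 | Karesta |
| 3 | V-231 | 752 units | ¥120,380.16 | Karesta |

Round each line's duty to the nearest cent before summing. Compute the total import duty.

Line 1 (C-113, Karesta, 37 pairs, ¥5,586.63):
Base rate for C-113 is 14.5% + ¥1.10/pair.
Origin Karesta is the FTA partner but C-113 is not on the preference list; base rate stands.
The additional-duty order on C-113 targets Astos, not Karesta; it does not apply.
Duty = ¥5,586.63 × 14.5% + 37 × ¥1.10 = ¥850.76.
Line 2 (U-686, Karesta, 656 liters, ¥35,410.88):
Base rate for U-686 is 2.5%.
Origin Karesta is the FTA partner but U-686 is not on the preference list; base rate stands.
Duty = ¥35,410.88 × 2.5% = ¥885.27.
Line 3 (V-231, Karesta, 752 units, ¥120,380.16):
Base rate for V-231 is ¥1.30/unit.
Origin Karesta qualifies under the Drenova–Karesta agreement and V-231 is covered: preferential rate Free applies instead.
Duty = ¥120,380.16 × 0% = ¥0.00.
Total = ¥850.76 + ¥885.27 + ¥0.00 = ¥1,736.03.

¥1,736.03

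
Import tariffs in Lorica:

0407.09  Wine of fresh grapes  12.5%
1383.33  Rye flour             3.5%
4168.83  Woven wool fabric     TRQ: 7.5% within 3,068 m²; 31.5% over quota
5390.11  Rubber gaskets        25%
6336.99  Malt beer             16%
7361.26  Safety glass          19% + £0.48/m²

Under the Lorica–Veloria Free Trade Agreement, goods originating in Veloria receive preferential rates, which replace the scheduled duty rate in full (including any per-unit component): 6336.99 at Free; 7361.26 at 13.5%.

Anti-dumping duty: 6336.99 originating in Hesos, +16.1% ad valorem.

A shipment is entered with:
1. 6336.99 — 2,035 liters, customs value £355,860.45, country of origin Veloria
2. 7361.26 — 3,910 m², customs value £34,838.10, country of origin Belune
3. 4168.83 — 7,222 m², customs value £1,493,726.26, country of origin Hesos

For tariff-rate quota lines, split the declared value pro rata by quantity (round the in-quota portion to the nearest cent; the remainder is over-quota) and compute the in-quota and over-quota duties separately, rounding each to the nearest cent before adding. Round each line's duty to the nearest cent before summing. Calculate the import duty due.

£326,726.74

Line 1 (6336.99, Veloria, 2,035 liters, £355,860.45):
Base rate for 6336.99 is 16%.
Origin Veloria qualifies under the Lorica–Veloria agreement and 6336.99 is covered: preferential rate Free applies instead.
The additional-duty order on 6336.99 targets Hesos, not Veloria; it does not apply.
Duty = £355,860.45 × 0% = £0.00.
Line 2 (7361.26, Belune, 3,910 m², £34,838.10):
Base rate for 7361.26 is 19% + £0.48/m².
7361.26 has an FTA preferential rate, but origin Belune is not Veloria; base rate stands.
Duty = £34,838.10 × 19% + 3,910 × £0.48 = £8,496.04.
Line 3 (4168.83, Hesos, 7,222 m², £1,493,726.26):
Code 4168.83 is under a tariff-rate quota (threshold 3,068 m²). In-quota: 3,068 m² at 7.5%; over-quota: 4,154 m² at 31.5%.
Pro-rata value split: in-quota = £1,493,726.26 × 3,068/7,222 = £634,554.44; over-quota = £1,493,726.26 − £634,554.44 = £859,171.82.
In-quota duty = £634,554.44 × 7.5% = £47,591.58. Over-quota duty = £859,171.82 × 31.5% = £270,639.12.
Line duty = £47,591.58 + £270,639.12 = £318,230.70.
Total = £0.00 + £8,496.04 + £318,230.70 = £326,726.74.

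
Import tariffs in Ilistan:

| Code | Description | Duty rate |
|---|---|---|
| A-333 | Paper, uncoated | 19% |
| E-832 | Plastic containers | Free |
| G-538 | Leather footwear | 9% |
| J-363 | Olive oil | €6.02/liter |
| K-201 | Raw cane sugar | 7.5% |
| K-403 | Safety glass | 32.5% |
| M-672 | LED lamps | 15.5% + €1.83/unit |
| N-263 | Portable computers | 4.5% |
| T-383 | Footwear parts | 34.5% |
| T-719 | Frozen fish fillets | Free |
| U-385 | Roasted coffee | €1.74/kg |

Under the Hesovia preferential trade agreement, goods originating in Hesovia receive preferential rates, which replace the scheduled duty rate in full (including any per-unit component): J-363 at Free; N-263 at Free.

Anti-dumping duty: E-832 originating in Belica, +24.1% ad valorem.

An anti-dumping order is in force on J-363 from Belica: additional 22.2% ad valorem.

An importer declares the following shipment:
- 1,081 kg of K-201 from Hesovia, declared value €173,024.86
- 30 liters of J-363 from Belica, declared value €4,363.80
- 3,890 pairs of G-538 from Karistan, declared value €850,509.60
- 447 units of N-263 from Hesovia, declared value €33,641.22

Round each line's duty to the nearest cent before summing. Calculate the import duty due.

Line 1 (K-201, Hesovia, 1,081 kg, €173,024.86):
Base rate for K-201 is 7.5%.
Origin Hesovia is the FTA partner but K-201 is not on the preference list; base rate stands.
Duty = €173,024.86 × 7.5% = €12,976.86.
Line 2 (J-363, Belica, 30 liters, €4,363.80):
Base rate for J-363 is €6.02/liter.
J-363 has an FTA preferential rate, but origin Belica is not Hesovia; base rate stands.
Additional duty on J-363 from Belica: +22.2% ad valorem. Applied ad valorem rate = 22.2%.
Duty = €4,363.80 × 22.2% + 30 × €6.02 = €1,149.36.
Line 3 (G-538, Karistan, 3,890 pairs, €850,509.60):
Base rate for G-538 is 9%.
Duty = €850,509.60 × 9% = €76,545.86.
Line 4 (N-263, Hesovia, 447 units, €33,641.22):
Base rate for N-263 is 4.5%.
Origin Hesovia qualifies under the Ilistan–Hesovia agreement and N-263 is covered: preferential rate Free applies instead.
Duty = €33,641.22 × 0% = €0.00.
Total = €12,976.86 + €1,149.36 + €76,545.86 + €0.00 = €90,672.08.

€90,672.08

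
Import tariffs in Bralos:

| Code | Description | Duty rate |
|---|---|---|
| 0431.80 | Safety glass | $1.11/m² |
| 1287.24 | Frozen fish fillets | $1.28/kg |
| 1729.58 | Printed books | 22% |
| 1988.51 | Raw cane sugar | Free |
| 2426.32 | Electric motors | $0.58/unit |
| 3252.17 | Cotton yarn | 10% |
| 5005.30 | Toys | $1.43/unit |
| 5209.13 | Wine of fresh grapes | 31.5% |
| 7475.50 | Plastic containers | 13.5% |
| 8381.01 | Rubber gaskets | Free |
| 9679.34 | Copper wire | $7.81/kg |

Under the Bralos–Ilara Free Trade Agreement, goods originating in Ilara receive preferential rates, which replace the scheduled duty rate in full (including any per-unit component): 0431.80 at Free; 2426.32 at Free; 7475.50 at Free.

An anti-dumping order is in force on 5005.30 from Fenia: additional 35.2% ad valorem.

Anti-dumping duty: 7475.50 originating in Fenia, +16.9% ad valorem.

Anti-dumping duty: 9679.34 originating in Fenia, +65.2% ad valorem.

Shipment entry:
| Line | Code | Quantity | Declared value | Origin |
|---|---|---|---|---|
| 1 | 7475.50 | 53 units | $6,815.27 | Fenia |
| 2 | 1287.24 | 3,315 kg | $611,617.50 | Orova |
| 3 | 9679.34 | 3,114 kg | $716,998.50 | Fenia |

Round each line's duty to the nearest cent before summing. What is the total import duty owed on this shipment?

$498,118.40

Line 1 (7475.50, Fenia, 53 units, $6,815.27):
Base rate for 7475.50 is 13.5%.
7475.50 has an FTA preferential rate, but origin Fenia is not Ilara; base rate stands.
Additional duty on 7475.50 from Fenia: +16.9%. Applied ad valorem rate: 13.5% + 16.9% = 30.4%.
Duty = $6,815.27 × 30.4% = $2,071.84.
Line 2 (1287.24, Orova, 3,315 kg, $611,617.50):
Base rate for 1287.24 is $1.28/kg.
Duty = 3,315 × $1.28 = $4,243.20.
Line 3 (9679.34, Fenia, 3,114 kg, $716,998.50):
Base rate for 9679.34 is $7.81/kg.
Additional duty on 9679.34 from Fenia: +65.2% ad valorem. Applied ad valorem rate = 65.2%.
Duty = $716,998.50 × 65.2% + 3,114 × $7.81 = $491,803.36.
Total = $2,071.84 + $4,243.20 + $491,803.36 = $498,118.40.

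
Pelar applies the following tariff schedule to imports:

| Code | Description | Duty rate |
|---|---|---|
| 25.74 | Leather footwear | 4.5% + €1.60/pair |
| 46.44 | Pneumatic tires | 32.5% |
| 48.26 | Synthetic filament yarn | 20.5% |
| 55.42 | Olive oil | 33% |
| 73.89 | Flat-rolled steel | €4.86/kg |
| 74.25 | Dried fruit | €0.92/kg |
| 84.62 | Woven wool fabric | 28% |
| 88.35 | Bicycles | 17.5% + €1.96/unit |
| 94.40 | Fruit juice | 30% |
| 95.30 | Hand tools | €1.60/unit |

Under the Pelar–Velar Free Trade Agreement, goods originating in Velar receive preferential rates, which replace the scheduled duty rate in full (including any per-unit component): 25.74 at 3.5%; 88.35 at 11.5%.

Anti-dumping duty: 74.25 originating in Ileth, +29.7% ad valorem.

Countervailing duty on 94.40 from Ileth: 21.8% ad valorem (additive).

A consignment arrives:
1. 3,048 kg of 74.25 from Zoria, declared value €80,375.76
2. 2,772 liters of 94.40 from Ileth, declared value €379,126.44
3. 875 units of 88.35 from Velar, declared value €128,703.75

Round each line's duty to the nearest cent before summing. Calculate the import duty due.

Line 1 (74.25, Zoria, 3,048 kg, €80,375.76):
Base rate for 74.25 is €0.92/kg.
The additional-duty order on 74.25 targets Ileth, not Zoria; it does not apply.
Duty = 3,048 × €0.92 = €2,804.16.
Line 2 (94.40, Ileth, 2,772 liters, €379,126.44):
Base rate for 94.40 is 30%.
Additional duty on 94.40 from Ileth: +21.8%. Applied ad valorem rate: 30% + 21.8% = 51.8%.
Duty = €379,126.44 × 51.8% = €196,387.50.
Line 3 (88.35, Velar, 875 units, €128,703.75):
Base rate for 88.35 is 17.5% + €1.96/unit.
Origin Velar qualifies under the Pelar–Velar agreement and 88.35 is covered: preferential rate 11.5% applies instead.
Duty = €128,703.75 × 11.5% = €14,800.93.
Total = €2,804.16 + €196,387.50 + €14,800.93 = €213,992.59.

€213,992.59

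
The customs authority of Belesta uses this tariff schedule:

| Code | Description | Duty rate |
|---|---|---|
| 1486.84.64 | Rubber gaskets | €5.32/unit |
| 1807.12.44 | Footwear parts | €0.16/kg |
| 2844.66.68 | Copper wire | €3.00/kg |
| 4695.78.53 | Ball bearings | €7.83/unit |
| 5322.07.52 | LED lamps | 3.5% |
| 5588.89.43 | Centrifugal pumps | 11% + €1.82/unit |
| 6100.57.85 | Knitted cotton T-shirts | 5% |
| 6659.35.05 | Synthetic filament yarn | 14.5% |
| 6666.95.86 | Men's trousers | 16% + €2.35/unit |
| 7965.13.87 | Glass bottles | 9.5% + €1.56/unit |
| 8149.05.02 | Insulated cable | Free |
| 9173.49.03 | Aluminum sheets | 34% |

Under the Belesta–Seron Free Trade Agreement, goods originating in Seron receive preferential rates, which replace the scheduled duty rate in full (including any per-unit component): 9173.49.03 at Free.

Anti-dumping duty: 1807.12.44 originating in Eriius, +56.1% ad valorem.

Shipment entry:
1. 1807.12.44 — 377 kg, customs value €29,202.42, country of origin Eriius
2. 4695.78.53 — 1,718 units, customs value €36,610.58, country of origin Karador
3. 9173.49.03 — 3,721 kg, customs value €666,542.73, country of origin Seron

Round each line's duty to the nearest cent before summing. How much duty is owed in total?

€29,894.82

Line 1 (1807.12.44, Eriius, 377 kg, €29,202.42):
Base rate for 1807.12.44 is €0.16/kg.
Additional duty on 1807.12.44 from Eriius: +56.1% ad valorem. Applied ad valorem rate = 56.1%.
Duty = €29,202.42 × 56.1% + 377 × €0.16 = €16,442.88.
Line 2 (4695.78.53, Karador, 1,718 units, €36,610.58):
Base rate for 4695.78.53 is €7.83/unit.
Duty = 1,718 × €7.83 = €13,451.94.
Line 3 (9173.49.03, Seron, 3,721 kg, €666,542.73):
Base rate for 9173.49.03 is 34%.
Origin Seron qualifies under the Belesta–Seron agreement and 9173.49.03 is covered: preferential rate Free applies instead.
Duty = €666,542.73 × 0% = €0.00.
Total = €16,442.88 + €13,451.94 + €0.00 = €29,894.82.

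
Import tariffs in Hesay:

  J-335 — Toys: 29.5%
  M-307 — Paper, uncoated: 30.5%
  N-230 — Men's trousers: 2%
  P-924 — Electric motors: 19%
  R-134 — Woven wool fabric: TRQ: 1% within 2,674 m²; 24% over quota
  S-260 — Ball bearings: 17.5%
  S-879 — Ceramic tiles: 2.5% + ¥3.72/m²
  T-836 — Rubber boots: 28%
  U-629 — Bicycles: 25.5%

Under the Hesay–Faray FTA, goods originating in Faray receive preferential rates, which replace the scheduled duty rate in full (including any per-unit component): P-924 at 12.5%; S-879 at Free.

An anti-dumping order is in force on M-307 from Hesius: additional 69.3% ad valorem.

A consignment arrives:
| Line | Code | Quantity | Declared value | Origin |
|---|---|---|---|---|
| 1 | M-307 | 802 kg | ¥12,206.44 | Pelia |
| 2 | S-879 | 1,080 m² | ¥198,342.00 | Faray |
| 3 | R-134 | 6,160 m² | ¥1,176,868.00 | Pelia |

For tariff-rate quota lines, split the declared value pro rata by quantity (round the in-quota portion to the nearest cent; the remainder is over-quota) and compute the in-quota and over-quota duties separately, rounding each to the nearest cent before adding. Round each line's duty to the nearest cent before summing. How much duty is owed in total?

¥168,671.71

Line 1 (M-307, Pelia, 802 kg, ¥12,206.44):
Base rate for M-307 is 30.5%.
The additional-duty order on M-307 targets Hesius, not Pelia; it does not apply.
Duty = ¥12,206.44 × 30.5% = ¥3,722.96.
Line 2 (S-879, Faray, 1,080 m², ¥198,342.00):
Base rate for S-879 is 2.5% + ¥3.72/m².
Origin Faray qualifies under the Hesay–Faray agreement and S-879 is covered: preferential rate Free applies instead.
Duty = ¥198,342.00 × 0% = ¥0.00.
Line 3 (R-134, Pelia, 6,160 m², ¥1,176,868.00):
Code R-134 is under a tariff-rate quota (threshold 2,674 m²). In-quota: 2,674 m² at 1%; over-quota: 3,486 m² at 24%.
Pro-rata value split: in-quota = ¥1,176,868.00 × 2,674/6,160 = ¥510,867.70; over-quota = ¥1,176,868.00 − ¥510,867.70 = ¥666,000.30.
In-quota duty = ¥510,867.70 × 1% = ¥5,108.68. Over-quota duty = ¥666,000.30 × 24% = ¥159,840.07.
Line duty = ¥5,108.68 + ¥159,840.07 = ¥164,948.75.
Total = ¥3,722.96 + ¥0.00 + ¥164,948.75 = ¥168,671.71.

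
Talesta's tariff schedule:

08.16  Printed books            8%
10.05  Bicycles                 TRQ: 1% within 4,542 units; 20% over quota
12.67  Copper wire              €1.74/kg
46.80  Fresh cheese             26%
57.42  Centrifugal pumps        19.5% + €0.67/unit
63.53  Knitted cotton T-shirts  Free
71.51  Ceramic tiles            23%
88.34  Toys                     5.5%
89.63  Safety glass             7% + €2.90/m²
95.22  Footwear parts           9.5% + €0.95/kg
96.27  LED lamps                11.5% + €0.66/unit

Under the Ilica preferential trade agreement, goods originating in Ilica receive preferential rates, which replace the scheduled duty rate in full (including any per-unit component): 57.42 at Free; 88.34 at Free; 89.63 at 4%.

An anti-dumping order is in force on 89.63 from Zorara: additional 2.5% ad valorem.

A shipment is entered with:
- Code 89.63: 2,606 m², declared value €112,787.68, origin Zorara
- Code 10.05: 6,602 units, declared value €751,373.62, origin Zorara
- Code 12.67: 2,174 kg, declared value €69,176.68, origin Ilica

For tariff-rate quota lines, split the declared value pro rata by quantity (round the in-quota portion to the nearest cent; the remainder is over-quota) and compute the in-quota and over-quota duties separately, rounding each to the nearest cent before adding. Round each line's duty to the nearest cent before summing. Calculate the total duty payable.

€74,113.96

Line 1 (89.63, Zorara, 2,606 m², €112,787.68):
Base rate for 89.63 is 7% + €2.90/m².
89.63 has an FTA preferential rate, but origin Zorara is not Ilica; base rate stands.
Additional duty on 89.63 from Zorara: +2.5%. Applied ad valorem rate: 7% + 2.5% = 9.5%.
Duty = €112,787.68 × 9.5% + 2,606 × €2.90 = €18,272.23.
Line 2 (10.05, Zorara, 6,602 units, €751,373.62):
Code 10.05 is under a tariff-rate quota (threshold 4,542 units). In-quota: 4,542 units at 1%; over-quota: 2,060 units at 20%.
Pro-rata value split: in-quota = €751,373.62 × 4,542/6,602 = €516,925.02; over-quota = €751,373.62 − €516,925.02 = €234,448.60.
In-quota duty = €516,925.02 × 1% = €5,169.25. Over-quota duty = €234,448.60 × 20% = €46,889.72.
Line duty = €5,169.25 + €46,889.72 = €52,058.97.
Line 3 (12.67, Ilica, 2,174 kg, €69,176.68):
Base rate for 12.67 is €1.74/kg.
Origin Ilica is the FTA partner but 12.67 is not on the preference list; base rate stands.
Duty = 2,174 × €1.74 = €3,782.76.
Total = €18,272.23 + €52,058.97 + €3,782.76 = €74,113.96.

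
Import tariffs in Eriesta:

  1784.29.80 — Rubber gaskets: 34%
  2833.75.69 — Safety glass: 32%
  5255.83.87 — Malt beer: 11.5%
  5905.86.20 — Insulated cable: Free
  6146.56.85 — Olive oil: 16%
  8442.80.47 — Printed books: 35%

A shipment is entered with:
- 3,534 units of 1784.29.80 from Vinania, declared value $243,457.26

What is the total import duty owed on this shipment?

Line 1 (1784.29.80, Vinania, 3,534 units, $243,457.26):
Base rate for 1784.29.80 is 34%.
Duty = $243,457.26 × 34% = $82,775.47.

$82,775.47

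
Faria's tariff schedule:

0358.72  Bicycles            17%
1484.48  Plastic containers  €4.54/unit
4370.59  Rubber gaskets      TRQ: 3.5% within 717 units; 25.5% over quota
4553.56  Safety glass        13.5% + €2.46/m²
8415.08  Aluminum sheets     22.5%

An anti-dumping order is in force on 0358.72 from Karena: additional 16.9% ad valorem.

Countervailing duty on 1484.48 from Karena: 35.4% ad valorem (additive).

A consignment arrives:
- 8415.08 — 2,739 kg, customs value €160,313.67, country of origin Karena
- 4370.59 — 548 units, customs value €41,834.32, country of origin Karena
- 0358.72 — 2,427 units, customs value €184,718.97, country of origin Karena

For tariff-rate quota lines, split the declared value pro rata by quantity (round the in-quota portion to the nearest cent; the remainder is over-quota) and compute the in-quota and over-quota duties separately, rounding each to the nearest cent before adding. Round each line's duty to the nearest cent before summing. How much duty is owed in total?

Line 1 (8415.08, Karena, 2,739 kg, €160,313.67):
Base rate for 8415.08 is 22.5%.
Duty = €160,313.67 × 22.5% = €36,070.58.
Line 2 (4370.59, Karena, 548 units, €41,834.32):
Code 4370.59 is under a tariff-rate quota (threshold 717 units). Quantity 548 units is within the quota, so the in-quota rate 3.5% applies to the full value.
Duty = €41,834.32 × 3.5% = €1,464.20.
Line 3 (0358.72, Karena, 2,427 units, €184,718.97):
Base rate for 0358.72 is 17%.
Additional duty on 0358.72 from Karena: +16.9%. Applied ad valorem rate: 17% + 16.9% = 33.9%.
Duty = €184,718.97 × 33.9% = €62,619.73.
Total = €36,070.58 + €1,464.20 + €62,619.73 = €100,154.51.

€100,154.51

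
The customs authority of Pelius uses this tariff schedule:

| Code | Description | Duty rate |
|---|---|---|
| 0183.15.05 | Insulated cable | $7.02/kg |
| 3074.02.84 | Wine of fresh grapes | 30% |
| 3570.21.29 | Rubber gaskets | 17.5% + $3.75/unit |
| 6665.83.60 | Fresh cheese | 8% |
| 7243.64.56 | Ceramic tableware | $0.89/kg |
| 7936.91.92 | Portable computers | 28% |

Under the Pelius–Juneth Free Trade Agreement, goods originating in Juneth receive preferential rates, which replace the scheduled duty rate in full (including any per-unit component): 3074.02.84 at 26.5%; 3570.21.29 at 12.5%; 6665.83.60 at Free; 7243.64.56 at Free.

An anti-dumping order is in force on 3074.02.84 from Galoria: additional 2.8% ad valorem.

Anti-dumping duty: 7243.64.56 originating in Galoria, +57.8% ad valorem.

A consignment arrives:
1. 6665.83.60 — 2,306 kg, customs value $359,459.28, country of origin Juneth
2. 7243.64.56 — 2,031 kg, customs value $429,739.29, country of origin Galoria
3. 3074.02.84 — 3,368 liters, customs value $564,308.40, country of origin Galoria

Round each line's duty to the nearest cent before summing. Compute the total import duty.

$435,290.06

Line 1 (6665.83.60, Juneth, 2,306 kg, $359,459.28):
Base rate for 6665.83.60 is 8%.
Origin Juneth qualifies under the Pelius–Juneth agreement and 6665.83.60 is covered: preferential rate Free applies instead.
Duty = $359,459.28 × 0% = $0.00.
Line 2 (7243.64.56, Galoria, 2,031 kg, $429,739.29):
Base rate for 7243.64.56 is $0.89/kg.
7243.64.56 has an FTA preferential rate, but origin Galoria is not Juneth; base rate stands.
Additional duty on 7243.64.56 from Galoria: +57.8% ad valorem. Applied ad valorem rate = 57.8%.
Duty = $429,739.29 × 57.8% + 2,031 × $0.89 = $250,196.90.
Line 3 (3074.02.84, Galoria, 3,368 liters, $564,308.40):
Base rate for 3074.02.84 is 30%.
3074.02.84 has an FTA preferential rate, but origin Galoria is not Juneth; base rate stands.
Additional duty on 3074.02.84 from Galoria: +2.8%. Applied ad valorem rate: 30% + 2.8% = 32.8%.
Duty = $564,308.40 × 32.8% = $185,093.16.
Total = $0.00 + $250,196.90 + $185,093.16 = $435,290.06.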